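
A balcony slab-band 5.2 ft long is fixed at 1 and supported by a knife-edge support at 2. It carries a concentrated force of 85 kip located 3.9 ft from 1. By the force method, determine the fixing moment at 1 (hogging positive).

M_1 = 51.8 kip·ft

Choose R_2 as the redundant. The primary structure is the cantilever fixed at 1.
Downward deflection at the released point 2 due to the loads:
  point load 85 at a = 3.9: Pa²(3L − a)/(6EI) = 2521/EI
Tip deflection under a unit load at 2: L³/(3EI) = 46.87/EI.
The prop prevents deflection at 2: R_2 = δ_0/δ_{22} = 2521/46.87 = 53.79 kip.
Moment equilibrium about 1: M_1 = Σ(load moments about 1) − R_2·L = 331.5 − 53.79×5.2 = 51.8 kip·ft.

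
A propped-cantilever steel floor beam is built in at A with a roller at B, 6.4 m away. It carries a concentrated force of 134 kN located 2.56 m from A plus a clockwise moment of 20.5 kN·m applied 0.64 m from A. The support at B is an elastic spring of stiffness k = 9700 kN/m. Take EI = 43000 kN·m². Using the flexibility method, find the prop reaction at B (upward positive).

Remove the prop at B; the released (primary) structure is a cantilever built in at A.
Free-end deflection of the primary structure under the applied loading (downward +):
  point load 134 at a = 2.56: Pa²(3L − a)/(6EI) = 2435/EI
  clockwise couple 20.5 at a = 0.64: M₀a(2L − a)/(2EI) = 79.77/EI
  δ_0 = 2515/EI
Tip deflection under a unit load at B: L³/(3EI) = 87.38/EI.
With EI = 43000 kN·m²: δ_0 = 0.058494 m and δ_{BB} = 0.002032 m/kN.
Compatibility — the spring shortens by R_B/k under the reaction it provides: δ_0 − R_B·δ_{BB} = R_B/k. With 1/k = 0.000103 m/kN, R_B = δ_0 / (δ_{BB} + 1/k) = 0.058494 / (0.002032 + 0.000103) = 27.4 kN.

R_B = 27.4 kN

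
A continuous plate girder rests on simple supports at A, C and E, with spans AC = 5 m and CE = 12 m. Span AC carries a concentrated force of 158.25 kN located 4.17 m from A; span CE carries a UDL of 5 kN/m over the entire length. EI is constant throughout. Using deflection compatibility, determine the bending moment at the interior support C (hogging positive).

M_C = 93.07 kN·m

Insert a hinge at C; M_C is the redundant, and each span becomes simply supported.
End slopes at the hinge C, treating each span as simply supported:
  span AC: point load 158.25 at a = 4.17: Pab(L + a)/(6LEI) = 167.4/EI
  span CE: UDL 5: wL³/(24EI) = 360/EI
  relative rotation θ_0 = (167.4 + 360)/EI = 527.4/EI
A unit hogging moment at C produces rotation L₁/(3EI) + L₂/(3EI) = 5.667/EI.
Compatibility: M_C·(L₁+L₂)/(3EI) = θ_0, giving M_C = 93.07 kN·m (hogging).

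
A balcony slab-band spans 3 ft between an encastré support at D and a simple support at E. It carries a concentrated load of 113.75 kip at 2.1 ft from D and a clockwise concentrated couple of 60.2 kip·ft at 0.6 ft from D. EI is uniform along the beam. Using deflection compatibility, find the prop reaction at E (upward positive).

Take the reaction at E as the redundant and release it; the primary structure is a cantilever fixed at D.
Free-end deflection of the primary structure under the applied loading (downward +):
  point load 113.75 at a = 2.1: Pa²(3L − a)/(6EI) = 576.9/EI
  clockwise couple 60.2 at a = 0.6: M₀a(2L − a)/(2EI) = 97.52/EI
  δ_0 = 674.4/EI
Flexibility coefficient — unit upward force at E: δ_{EE} = L³/(3EI) = 9/EI.
Compatibility at E: δ_0 − R_E·δ_{EE} = 0, so R_E = 674.4/9 = 74.93 kip.

R_E = 74.93 kip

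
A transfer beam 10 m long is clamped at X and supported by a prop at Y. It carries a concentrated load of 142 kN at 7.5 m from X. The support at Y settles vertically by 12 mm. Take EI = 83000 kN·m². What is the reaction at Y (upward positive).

Choose R_Y as the redundant. The primary structure is the cantilever fixed at X.
Free-end deflection of the primary structure under the applied loading (downward +):
  point load 142 at a = 7.5: Pa²(3L − a)/(6EI) = 29953/EI
Tip deflection under a unit load at Y: L³/(3EI) = 333.3/EI.
With EI = 83000 kN·m²: δ_0 = 0.36088 m and δ_{YY} = 0.004016 m/kN.
Compatibility — the beam at Y must follow the support down by 0.012 m: δ_0 − R_Y·δ_{YY} = 0.012, so R_Y = (0.36088 − 0.012)/0.004016 = 86.87 kN.

R_Y = 86.87 kN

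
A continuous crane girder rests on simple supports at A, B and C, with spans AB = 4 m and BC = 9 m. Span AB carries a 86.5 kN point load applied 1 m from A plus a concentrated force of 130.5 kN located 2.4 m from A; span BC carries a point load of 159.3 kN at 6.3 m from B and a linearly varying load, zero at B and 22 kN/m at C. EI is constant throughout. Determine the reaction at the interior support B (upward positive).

Take M_B as the redundant. Released structure: two simple spans AB and BC with a hinge at B.
Discontinuity in slope at B on the released structure — sum the simple-span end rotations:
  span AB: point load 86.5 at a = 1: Pab(L + a)/(6LEI) = 54.06/EI
  span AB: point load 130.5 at a = 2.4: Pab(L + a)/(6LEI) = 133.6/EI
  span BC: point load 159.3 at a = 6.3: Pab(L + b)/(6LEI) = 587.1/EI
  span BC: triangular load, peak 22: 7w₀L³/(360EI) = 311.9/EI
  relative rotation θ_0 = (187.7 + 899)/EI = 1087/EI
A unit hogging moment at B produces rotation L₁/(3EI) + L₂/(3EI) = 4.333/EI.
Slope continuity at B: θ_0 = M_B·4.333/EI, so M_B = 1087/4.333 = 250.8 kN·m (hogging).
Span AB, ΣM about A with M_B applied at B: R_B^{AB}·4 = 399.7 + 250.8, so R_B^{AB} = 162.6 kN and R_A = 217 − 162.6 = 54.38 kN.
Span BC, ΣM about C: R_B^{BC}·9 = 727.1 + 250.8, so R_B^{BC} = 108.7 kN and R_C = 258.3 − 108.7 = 149.6 kN.
R_B = 162.6 + 108.7 = 271.3 kN.

R_B = 271.3 kN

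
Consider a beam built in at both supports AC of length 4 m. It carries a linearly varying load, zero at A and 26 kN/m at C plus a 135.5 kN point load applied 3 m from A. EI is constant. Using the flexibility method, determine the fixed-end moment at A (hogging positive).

M_A = 39.27 kN·m

Take the two fixed-end moments M_A, M_C as redundants; the released structure is the simple span AC.
End rotations of the released simple span under the applied load (×1/EI):
  at A: triangular load, peak 26: 7w₀L³/(360EI) = 32.36/EI
  at C: triangular load, peak 26: w₀L³/(45EI) = 36.98/EI
  at A: point load 135.5 at a = 3: Pab(L + b)/(6LEI) = 84.69/EI
  at C: point load 135.5 at a = 3: Pab(L + a)/(6LEI) = 118.6/EI
  θ_A0 = 117/EI,  θ_C0 = 155.5/EI
Flexibility coefficients: a unit moment at one end gives L/(3EI) there and L/(6EI) at the far end, so f₁₁ = f₂₂ = 1.333/EI and f₁₂ = f₂₁ = 0.6667/EI.
Compatibility — zero rotation at each built-in end:
  1.333 M_A + 0.6667 M_C = 117
  0.6667 M_A + 1.333 M_C = 155.5
Solving the pair gives M_A = 39.27 kN·m and M_C = 97.02 kN·m (hogging).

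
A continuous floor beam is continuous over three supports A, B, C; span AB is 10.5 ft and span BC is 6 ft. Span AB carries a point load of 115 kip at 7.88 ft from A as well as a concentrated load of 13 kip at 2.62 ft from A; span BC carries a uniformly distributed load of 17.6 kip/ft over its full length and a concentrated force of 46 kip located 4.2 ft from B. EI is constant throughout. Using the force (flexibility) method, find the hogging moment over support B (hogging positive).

Insert a hinge at B; M_B is the redundant, and each span becomes simply supported.
Discontinuity in slope at B on the released structure — sum the simple-span end rotations:
  span AB: point load 115 at a = 7.88: Pab(L + a)/(6LEI) = 692.7/EI
  span AB: point load 13 at a = 2.62: Pab(L + a)/(6LEI) = 55.89/EI
  span BC: UDL 17.6: wL³/(24EI) = 158.4/EI
  span BC: point load 46 at a = 4.2: Pab(L + b)/(6LEI) = 75.35/EI
  relative rotation θ_0 = (748.6 + 233.7)/EI = 982.3/EI
A unit hogging moment at B produces rotation L₁/(3EI) + L₂/(3EI) = 5.5/EI.
Slope continuity at B: θ_0 = M_B·5.5/EI, so M_B = 982.3/5.5 = 178.6 kip·ft (hogging).

M_B = 178.6 kip·ft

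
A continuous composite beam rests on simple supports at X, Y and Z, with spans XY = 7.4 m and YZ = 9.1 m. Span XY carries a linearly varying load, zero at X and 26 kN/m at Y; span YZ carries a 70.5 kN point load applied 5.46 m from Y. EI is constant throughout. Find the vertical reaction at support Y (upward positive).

R_Y = 117.3 kN

Insert a hinge at Y; M_Y is the redundant, and each span becomes simply supported.
End slopes at the hinge Y, treating each span as simply supported:
  span XY: triangular load, peak 26: w₀L³/(45EI) = 234.1/EI
  span YZ: point load 70.5 at a = 5.46: Pab(L + b)/(6LEI) = 326.9/EI
  relative rotation θ_0 = (234.1 + 326.9)/EI = 561.1/EI
A unit hogging moment at Y produces rotation L₁/(3EI) + L₂/(3EI) = 5.5/EI.
Slope continuity at Y: θ_0 = M_Y·5.5/EI, so M_Y = 561.1/5.5 = 102 kN·m (hogging).
Span XY, ΣM about X with M_Y applied at Y: R_Y^{XY}·7.4 = 474.6 + 102, so R_Y^{XY} = 77.92 kN and R_X = 96.2 − 77.92 = 18.28 kN.
Span YZ, ΣM about Z: R_Y^{YZ}·9.1 = 256.6 + 102, so R_Y^{YZ} = 39.41 kN and R_Z = 70.5 − 39.41 = 31.09 kN.
R_Y = 77.92 + 39.41 = 117.3 kN.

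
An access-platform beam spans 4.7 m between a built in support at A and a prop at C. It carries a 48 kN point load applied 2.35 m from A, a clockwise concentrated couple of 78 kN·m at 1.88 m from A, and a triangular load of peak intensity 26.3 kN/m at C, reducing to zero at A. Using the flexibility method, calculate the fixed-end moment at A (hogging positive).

Take the reaction at C as the redundant and release it; the primary structure is a cantilever fixed at A.
Primary-structure tip deflection at C by superposition:
  point load 48 at a = 2.35: Pa²(3L − a)/(6EI) = 519.1/EI
  clockwise couple 78 at a = 1.88: M₀a(2L − a)/(2EI) = 551.4/EI
  triangular load, peak 26.3 at the free end: 11w₀L⁴/(120EI) = 1176/EI
  δ_0 = 2247/EI
Flexibility coefficient — unit upward force at C: δ_{CC} = L³/(3EI) = 34.61/EI.
Compatibility at C: δ_0 − R_C·δ_{CC} = 0, so R_C = 2247/34.61 = 64.92 kN.
Moment equilibrium about A: M_A = Σ(load moments about A) − R_C·L = 384.5 − 64.92×4.7 = 79.31 kN·m.

M_A = 79.31 kN·m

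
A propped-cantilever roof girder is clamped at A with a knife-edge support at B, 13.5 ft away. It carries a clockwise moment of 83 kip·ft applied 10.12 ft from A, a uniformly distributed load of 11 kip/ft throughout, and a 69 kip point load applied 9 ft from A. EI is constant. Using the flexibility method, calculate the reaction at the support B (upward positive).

R_B = 100.1 kip

Take the reaction at B as the redundant and release it; the primary structure is a cantilever fixed at A.
Deflection at B on the released cantilever, summing each load's contribution:
  clockwise couple 83 at a = 10.12: M₀a(2L − a)/(2EI) = 7089/EI
  UDL 11: wL⁴/(8EI) = 45671/EI
  point load 69 at a = 9: Pa²(3L − a)/(6EI) = 29342/EI
  δ_0 = 82102/EI
Flexibility coefficient — unit upward force at B: δ_{BB} = L³/(3EI) = 820.1/EI.
The prop prevents deflection at B: R_B = δ_0/δ_{BB} = 82102/820.1 = 100.1 kip.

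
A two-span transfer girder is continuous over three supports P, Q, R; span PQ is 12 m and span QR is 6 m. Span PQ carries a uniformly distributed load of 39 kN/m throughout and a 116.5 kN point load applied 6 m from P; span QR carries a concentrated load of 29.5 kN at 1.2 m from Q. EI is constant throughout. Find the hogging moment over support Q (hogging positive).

M_Q = 651.2 kN·m

Take M_Q as the redundant. Released structure: two simple spans PQ and QR with a hinge at Q.
Discontinuity in slope at Q on the released structure — sum the simple-span end rotations:
  span PQ: UDL 39: wL³/(24EI) = 2808/EI
  span PQ: point load 116.5 at a = 6: Pab(L + a)/(6LEI) = 1048/EI
  span QR: point load 29.5 at a = 1.2: Pab(L + b)/(6LEI) = 50.98/EI
  relative rotation θ_0 = (3856 + 50.98)/EI = 3907/EI
A unit hogging moment at Q produces rotation L₁/(3EI) + L₂/(3EI) = 6/EI.
Slope continuity at Q: θ_0 = M_Q·6/EI, so M_Q = 3907/6 = 651.2 kN·m (hogging).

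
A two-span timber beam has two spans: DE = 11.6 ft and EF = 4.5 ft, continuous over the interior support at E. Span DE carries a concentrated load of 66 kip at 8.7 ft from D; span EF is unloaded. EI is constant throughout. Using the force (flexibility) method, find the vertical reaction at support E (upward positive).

Release continuity at E by inserting a hinge; the redundant is the internal moment M_E. The primary structure is two simply-supported spans DE and EF.
Rotations at E on the released spans (each span's end-slope, ×1/EI):
  span DE: point load 66 at a = 8.7: Pab(L + a)/(6LEI) = 485.7/EI
  relative rotation θ_0 = (485.7 + 0)/EI = 485.7/EI
A unit hogging moment at E produces rotation L₁/(3EI) + L₂/(3EI) = 5.367/EI.
Compatibility: M_E·(L₁+L₂)/(3EI) = θ_0, giving M_E = 90.5 kip·ft (hogging).
Span DE, ΣM about D with M_E applied at E: R_E^{DE}·11.6 = 574.2 + 90.5, so R_E^{DE} = 57.3 kip and R_D = 66 − 57.3 = 8.698 kip.
Span EF, ΣM about F: R_E^{EF}·4.5 = 0 + 90.5, so R_E^{EF} = 20.11 kip and R_F = 0 − 20.11 = -20.11 kip.
R_E = 57.3 + 20.11 = 77.41 kip.

R_E = 77.41 kip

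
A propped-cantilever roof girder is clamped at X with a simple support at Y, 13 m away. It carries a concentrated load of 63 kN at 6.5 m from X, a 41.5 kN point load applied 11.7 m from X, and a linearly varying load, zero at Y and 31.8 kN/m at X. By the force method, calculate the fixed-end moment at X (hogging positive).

M_X = 538.5 kN·m

Choose R_Y as the redundant. The primary structure is the cantilever fixed at X.
Downward deflection at the released point Y due to the loads:
  point load 63 at a = 6.5: Pa²(3L − a)/(6EI) = 14418/EI
  point load 41.5 at a = 11.7: Pa²(3L − a)/(6EI) = 25848/EI
  triangular load, peak 31.8 at the fixed end: w₀L⁴/(30EI) = 30275/EI
  δ_0 = 70541/EI
Tip deflection under a unit load at Y: L³/(3EI) = 732.3/EI.
The prop prevents deflection at Y: R_Y = δ_0/δ_{YY} = 70541/732.3 = 96.32 kN.
Moment equilibrium about X: M_X = Σ(load moments about X) − R_Y·L = 1791 − 96.32×13 = 538.5 kN·m.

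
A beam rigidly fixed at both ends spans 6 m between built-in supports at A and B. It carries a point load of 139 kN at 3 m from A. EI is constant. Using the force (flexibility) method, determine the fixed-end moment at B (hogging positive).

M_B = 104.2 kN·m

Release both end moments; the primary structure is a simply-supported span AB with redundants M_A and M_B.
Simple-span end rotations at A and B under the given loads:
  at A: point load 139 at a = 3: Pab(L + b)/(6LEI) = 312.8/EI
  at B: point load 139 at a = 3: Pab(L + a)/(6LEI) = 312.8/EI
  θ_A0 = 312.8/EI,  θ_B0 = 312.8/EI
Flexibility coefficients: a unit moment at one end gives L/(3EI) there and L/(6EI) at the far end, so f₁₁ = f₂₂ = 2/EI and f₁₂ = f₂₁ = 1/EI.
Compatibility — zero rotation at each built-in end:
  2 M_A + 1 M_B = 312.8
  1 M_A + 2 M_B = 312.8
Solving the pair gives M_A = 104.2 kN·m and M_B = 104.2 kN·m (hogging).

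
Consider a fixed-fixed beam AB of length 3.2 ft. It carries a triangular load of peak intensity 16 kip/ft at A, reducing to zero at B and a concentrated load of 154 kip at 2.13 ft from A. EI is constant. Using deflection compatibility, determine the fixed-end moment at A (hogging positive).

Release both end moments; the primary structure is a simply-supported span AB with redundants M_A and M_B.
End rotations of the released simple span under the applied load (×1/EI):
  at A: triangular load, peak 16: w₀L³/(45EI) = 11.65/EI
  at B: triangular load, peak 16: 7w₀L³/(360EI) = 10.19/EI
  at A: point load 154 at a = 2.13: Pab(L + b)/(6LEI) = 78.06/EI
  at B: point load 154 at a = 2.13: Pab(L + a)/(6LEI) = 97.43/EI
  θ_A0 = 89.71/EI,  θ_B0 = 107.6/EI
Flexibility coefficients: a unit moment at one end gives L/(3EI) there and L/(6EI) at the far end, so f₁₁ = f₂₂ = 1.067/EI and f₁₂ = f₂₁ = 0.5333/EI.
Compatibility — zero rotation at each built-in end:
  1.067 M_A + 0.5333 M_B = 89.71
  0.5333 M_A + 1.067 M_B = 107.6
Solving the pair gives M_A = 44.87 kip·ft and M_B = 78.47 kip·ft (hogging).

M_A = 44.87 kip·ft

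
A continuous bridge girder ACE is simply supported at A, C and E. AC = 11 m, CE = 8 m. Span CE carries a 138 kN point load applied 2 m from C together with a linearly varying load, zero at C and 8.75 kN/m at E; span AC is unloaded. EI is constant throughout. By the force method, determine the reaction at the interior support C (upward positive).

R_C = 134.6 kN

Release continuity at C by inserting a hinge; the redundant is the internal moment M_C. The primary structure is two simply-supported spans AC and CE.
Discontinuity in slope at C on the released structure — sum the simple-span end rotations:
  span CE: point load 138 at a = 2: Pab(L + b)/(6LEI) = 483/EI
  span CE: triangular load, peak 8.75: 7w₀L³/(360EI) = 87.11/EI
  relative rotation θ_0 = (0 + 570.1)/EI = 570.1/EI
A unit hogging moment at C produces rotation L₁/(3EI) + L₂/(3EI) = 6.333/EI.
Slope continuity at C: θ_0 = M_C·6.333/EI, so M_C = 570.1/6.333 = 90.02 kN·m (hogging).
Span AC, ΣM about A with M_C applied at C: R_C^{AC}·11 = 0 + 90.02, so R_C^{AC} = 8.183 kN and R_A = 0 − 8.183 = -8.183 kN.
Span CE, ΣM about E: R_C^{CE}·8 = 921.3 + 90.02, so R_C^{CE} = 126.4 kN and R_E = 173 − 126.4 = 46.58 kN.
R_C = 8.183 + 126.4 = 134.6 kN.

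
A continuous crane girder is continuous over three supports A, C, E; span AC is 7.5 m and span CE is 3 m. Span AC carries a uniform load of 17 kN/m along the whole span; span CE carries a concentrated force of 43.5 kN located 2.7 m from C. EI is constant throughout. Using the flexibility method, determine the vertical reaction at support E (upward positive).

R_E = 10.07 kN

Take M_C as the redundant. Released structure: two simple spans AC and CE with a hinge at C.
Discontinuity in slope at C on the released structure — sum the simple-span end rotations:
  span AC: UDL 17: wL³/(24EI) = 298.8/EI
  span CE: point load 43.5 at a = 2.7: Pab(L + b)/(6LEI) = 6.46/EI
  relative rotation θ_0 = (298.8 + 6.46)/EI = 305.3/EI
A unit hogging moment at C produces rotation L₁/(3EI) + L₂/(3EI) = 3.5/EI.
Slope continuity at C: θ_0 = M_C·3.5/EI, so M_C = 305.3/3.5 = 87.23 kN·m (hogging).
Span CE, ΣM about E: R_C^{CE}·3 = 13.05 + 87.23, so R_C^{CE} = 33.43 kN and R_E = 43.5 − 33.43 = 10.07 kN.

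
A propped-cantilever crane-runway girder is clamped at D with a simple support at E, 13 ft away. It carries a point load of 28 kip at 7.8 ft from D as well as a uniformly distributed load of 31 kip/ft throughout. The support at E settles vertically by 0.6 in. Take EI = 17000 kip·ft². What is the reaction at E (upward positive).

Remove the prop at E; the released (primary) structure is a cantilever built in at D.
Downward deflection at the released point E due to the loads:
  point load 28 at a = 7.8: Pa²(3L − a)/(6EI) = 8858/EI
  UDL 31: wL⁴/(8EI) = 110674/EI
  δ_0 = 119532/EI
Tip deflection under a unit load at E: L³/(3EI) = 732.3/EI.
With EI = 17000 kip·ft²: δ_0 = 7.0313 ft and δ_{EE} = 0.043078 ft/kip.
Compatibility — the beam at E must follow the support down by 0.05 ft: δ_0 − R_E·δ_{EE} = 0.05, so R_E = (7.0313 − 0.05)/0.043078 = 162.1 kip.

R_E = 162.1 kip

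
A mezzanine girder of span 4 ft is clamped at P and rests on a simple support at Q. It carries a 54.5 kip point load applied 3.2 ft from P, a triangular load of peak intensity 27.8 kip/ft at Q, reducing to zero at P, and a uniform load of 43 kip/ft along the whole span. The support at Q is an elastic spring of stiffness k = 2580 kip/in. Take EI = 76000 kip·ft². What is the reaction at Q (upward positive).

Choose R_Q as the redundant. The primary structure is the cantilever fixed at P.
Free-end deflection of the primary structure under the applied loading (downward +):
  point load 54.5 at a = 3.2: Pa²(3L − a)/(6EI) = 818.5/EI
  triangular load, peak 27.8 at the free end: 11w₀L⁴/(120EI) = 652.4/EI
  UDL 43: wL⁴/(8EI) = 1376/EI
  δ_0 = 2847/EI
Flexibility coefficient — unit upward force at Q: δ_{QQ} = L³/(3EI) = 21.33/EI.
With EI = 76000 kip·ft²: δ_0 = 0.037459 ft and δ_{QQ} = 0.000281 ft/kip.
Compatibility — the spring shortens by R_Q/k under the reaction it provides: δ_0 − R_Q·δ_{QQ} = R_Q/k. With 1/k = 1/(2580×12) ft/kip = 0.000032 ft/kip, R_Q = δ_0 / (δ_{QQ} + 1/k) = 0.037459 / (0.000281 + 0.000032) = 119.7 kip.

R_Q = 119.7 kip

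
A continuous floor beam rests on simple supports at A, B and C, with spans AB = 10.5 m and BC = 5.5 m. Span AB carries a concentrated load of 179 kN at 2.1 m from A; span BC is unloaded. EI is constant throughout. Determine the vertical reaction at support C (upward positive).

R_C = -21.53 kN

Take M_B as the redundant. Released structure: two simple spans AB and BC with a hinge at B.
Discontinuity in slope at B on the released structure — sum the simple-span end rotations:
  span AB: point load 179 at a = 2.1: Pab(L + a)/(6LEI) = 631.5/EI
  relative rotation θ_0 = (631.5 + 0)/EI = 631.5/EI
A unit hogging moment at B produces rotation L₁/(3EI) + L₂/(3EI) = 5.333/EI.
Slope continuity at B: θ_0 = M_B·5.333/EI, so M_B = 631.5/5.333 = 118.4 kN·m (hogging).
Span BC, ΣM about C: R_B^{BC}·5.5 = 0 + 118.4, so R_B^{BC} = 21.53 kN and R_C = 0 − 21.53 = -21.53 kN.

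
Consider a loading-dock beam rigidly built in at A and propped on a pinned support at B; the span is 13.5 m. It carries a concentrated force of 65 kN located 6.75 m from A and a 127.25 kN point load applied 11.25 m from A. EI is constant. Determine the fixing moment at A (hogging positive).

M_A = 303.7 kN·m

Take the reaction at B as the redundant and release it; the primary structure is a cantilever fixed at A.
Deflection at B on the released cantilever, summing each load's contribution:
  point load 65 at a = 6.75: Pa²(3L − a)/(6EI) = 16659/EI
  point load 127.25 at a = 11.25: Pa²(3L − a)/(6EI) = 78512/EI
  δ_0 = 95171/EI
Flexibility coefficient — unit upward force at B: δ_{BB} = L³/(3EI) = 820.1/EI.
The prop prevents deflection at B: R_B = δ_0/δ_{BB} = 95171/820.1 = 116 kN.
Moment equilibrium about A: M_A = Σ(load moments about A) − R_B·L = 1870 − 116×13.5 = 303.7 kN·m.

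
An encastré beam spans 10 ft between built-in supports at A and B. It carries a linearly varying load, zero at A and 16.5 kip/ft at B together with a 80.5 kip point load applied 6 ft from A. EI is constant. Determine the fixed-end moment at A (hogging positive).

Take the two fixed-end moments M_A, M_B as redundants; the released structure is the simple span AB.
On the primary (simply-supported) span, the end slopes from the loading are:
  at A: triangular load, peak 16.5: 7w₀L³/(360EI) = 320.8/EI
  at B: triangular load, peak 16.5: w₀L³/(45EI) = 366.7/EI
  at A: point load 80.5 at a = 6: Pab(L + b)/(6LEI) = 450.8/EI
  at B: point load 80.5 at a = 6: Pab(L + a)/(6LEI) = 515.2/EI
  θ_A0 = 771.6/EI,  θ_B0 = 881.9/EI
Flexibility coefficients: a unit moment at one end gives L/(3EI) there and L/(6EI) at the far end, so f₁₁ = f₂₂ = 3.333/EI and f₁₂ = f₂₁ = 1.667/EI.
Compatibility — zero rotation at each built-in end:
  3.333 M_A + 1.667 M_B = 771.6
  1.667 M_A + 3.333 M_B = 881.9
Solving the pair gives M_A = 132.3 kip·ft and M_B = 198.4 kip·ft (hogging).

M_A = 132.3 kip·ft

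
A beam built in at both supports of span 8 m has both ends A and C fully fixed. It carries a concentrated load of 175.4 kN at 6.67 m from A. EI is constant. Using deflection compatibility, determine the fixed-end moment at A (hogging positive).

M_A = 32.34 kN·m

Take the two fixed-end moments M_A, M_C as redundants; the released structure is the simple span AC.
Simple-span end rotations at A and C under the given loads:
  at A: point load 175.4 at a = 6.67: Pab(L + b)/(6LEI) = 302.4/EI
  at C: point load 175.4 at a = 6.67: Pab(L + a)/(6LEI) = 475.5/EI
  θ_A0 = 302.4/EI,  θ_C0 = 475.5/EI
Flexibility coefficients: a unit moment at one end gives L/(3EI) there and L/(6EI) at the far end, so f₁₁ = f₂₂ = 2.667/EI and f₁₂ = f₂₁ = 1.333/EI.
Compatibility — zero rotation at each built-in end:
  2.667 M_A + 1.333 M_C = 302.4
  1.333 M_A + 2.667 M_C = 475.5
Solving the pair gives M_A = 32.34 kN·m and M_C = 162.2 kN·m (hogging).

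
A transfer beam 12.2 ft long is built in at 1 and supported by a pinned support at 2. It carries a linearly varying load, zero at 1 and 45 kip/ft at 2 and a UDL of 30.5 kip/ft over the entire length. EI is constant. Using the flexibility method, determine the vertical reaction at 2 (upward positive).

R_2 = 290.5 kip

Choose R_2 as the redundant. The primary structure is the cantilever fixed at 1.
Primary-structure tip deflection at 2 by superposition:
  triangular load, peak 45 at the free end: 11w₀L⁴/(120EI) = 91383/EI
  UDL 30.5: wL⁴/(8EI) = 84460/EI
  δ_0 = 175842/EI
Flexibility coefficient — unit upward force at 2: δ_{22} = L³/(3EI) = 605.3/EI.
Compatibility at 2: δ_0 − R_2·δ_{22} = 0, so R_2 = 175842/605.3 = 290.5 kip.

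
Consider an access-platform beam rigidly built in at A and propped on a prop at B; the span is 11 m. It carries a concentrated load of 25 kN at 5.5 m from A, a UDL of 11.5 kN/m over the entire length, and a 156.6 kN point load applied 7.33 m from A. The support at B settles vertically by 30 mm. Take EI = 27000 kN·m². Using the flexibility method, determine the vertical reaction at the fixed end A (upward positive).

Choose R_B as the redundant. The primary structure is the cantilever fixed at A.
Primary-structure tip deflection at B by superposition:
  point load 25 at a = 5.5: Pa²(3L − a)/(6EI) = 3466/EI
  UDL 11.5: wL⁴/(8EI) = 21046/EI
  point load 156.6 at a = 7.33: Pa²(3L − a)/(6EI) = 35998/EI
  δ_0 = 60510/EI
Flexibility coefficient — unit upward force at B: δ_{BB} = L³/(3EI) = 443.7/EI.
With EI = 27000 kN·m²: δ_0 = 2.2411 m and δ_{BB} = 0.016432 m/kN.
Compatibility — the beam at B must follow the support down by 0.03 m: δ_0 − R_B·δ_{BB} = 0.03, so R_B = (2.2411 − 0.03)/0.016432 = 134.6 kN.
Vertical equilibrium: R_A = ΣP − R_B = 308.1 − 134.6 = 173.5 kN.

R_A = 173.5 kN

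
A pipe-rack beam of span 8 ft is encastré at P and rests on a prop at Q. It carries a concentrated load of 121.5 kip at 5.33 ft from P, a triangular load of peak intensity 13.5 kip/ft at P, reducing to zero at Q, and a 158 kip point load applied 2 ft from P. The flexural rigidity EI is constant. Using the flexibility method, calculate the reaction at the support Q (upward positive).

R_Q = 87.31 kip

Choose R_Q as the redundant. The primary structure is the cantilever fixed at P.
Primary-structure tip deflection at Q by superposition:
  point load 121.5 at a = 5.33: Pa²(3L − a)/(6EI) = 10740/EI
  triangular load, peak 13.5 at the fixed end: w₀L⁴/(30EI) = 1843/EI
  point load 158 at a = 2: Pa²(3L − a)/(6EI) = 2317/EI
  δ_0 = 14901/EI
Tip deflection under a unit load at Q: L³/(3EI) = 170.7/EI.
The prop prevents deflection at Q: R_Q = δ_0/δ_{QQ} = 14901/170.7 = 87.31 kip.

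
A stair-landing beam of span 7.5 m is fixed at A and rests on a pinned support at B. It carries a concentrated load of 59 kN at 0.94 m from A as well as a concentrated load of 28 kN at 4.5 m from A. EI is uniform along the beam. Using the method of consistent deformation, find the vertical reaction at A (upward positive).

Take the reaction at B as the redundant and release it; the primary structure is a cantilever fixed at A.
Primary-structure tip deflection at B by superposition:
  point load 59 at a = 0.94: Pa²(3L − a)/(6EI) = 187.3/EI
  point load 28 at a = 4.5: Pa²(3L − a)/(6EI) = 1701/EI
  δ_0 = 1888/EI
Tip deflection under a unit load at B: L³/(3EI) = 140.6/EI.
The prop prevents deflection at B: R_B = δ_0/δ_{BB} = 1888/140.6 = 13.43 kN.
Vertical equilibrium: R_A = ΣP − R_B = 87 − 13.43 = 73.57 kN.

R_A = 73.57 kN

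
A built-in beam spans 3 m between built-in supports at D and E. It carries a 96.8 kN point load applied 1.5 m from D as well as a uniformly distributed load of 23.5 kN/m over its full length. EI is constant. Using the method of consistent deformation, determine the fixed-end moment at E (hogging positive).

M_E = 53.92 kN·m

Take the two fixed-end moments M_D, M_E as redundants; the released structure is the simple span DE.
On the primary (simply-supported) span, the end slopes from the loading are:
  at D: point load 96.8 at a = 1.5: Pab(L + b)/(6LEI) = 54.45/EI
  at E: point load 96.8 at a = 1.5: Pab(L + a)/(6LEI) = 54.45/EI
  at D: UDL 23.5: wL³/(24EI) = 26.44/EI
  at E: UDL 23.5: wL³/(24EI) = 26.44/EI
  θ_D0 = 80.89/EI,  θ_E0 = 80.89/EI
Flexibility coefficients: a unit moment at one end gives L/(3EI) there and L/(6EI) at the far end, so f₁₁ = f₂₂ = 1/EI and f₁₂ = f₂₁ = 0.5/EI.
Compatibility — zero rotation at each built-in end:
  1 M_D + 0.5 M_E = 80.89
  0.5 M_D + 1 M_E = 80.89
Solving the pair gives M_D = 53.92 kN·m and M_E = 53.92 kN·m (hogging).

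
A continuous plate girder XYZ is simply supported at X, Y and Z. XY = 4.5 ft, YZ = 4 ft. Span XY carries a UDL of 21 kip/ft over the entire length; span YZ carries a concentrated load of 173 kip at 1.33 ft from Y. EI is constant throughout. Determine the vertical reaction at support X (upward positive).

R_X = 27.61 kip

Take M_Y as the redundant. Released structure: two simple spans XY and YZ with a hinge at Y.
Discontinuity in slope at Y on the released structure — sum the simple-span end rotations:
  span XY: UDL 21: wL³/(24EI) = 79.73/EI
  span YZ: point load 173 at a = 1.33: Pab(L + b)/(6LEI) = 170.7/EI
  relative rotation θ_0 = (79.73 + 170.7)/EI = 250.5/EI
A unit hogging moment at Y produces rotation L₁/(3EI) + L₂/(3EI) = 2.833/EI.
Slope continuity at Y: θ_0 = M_Y·2.833/EI, so M_Y = 250.5/2.833 = 88.4 kip·ft (hogging).
Span XY, ΣM about X with M_Y applied at Y: R_Y^{XY}·4.5 = 212.6 + 88.4, so R_Y^{XY} = 66.89 kip and R_X = 94.5 − 66.89 = 27.61 kip.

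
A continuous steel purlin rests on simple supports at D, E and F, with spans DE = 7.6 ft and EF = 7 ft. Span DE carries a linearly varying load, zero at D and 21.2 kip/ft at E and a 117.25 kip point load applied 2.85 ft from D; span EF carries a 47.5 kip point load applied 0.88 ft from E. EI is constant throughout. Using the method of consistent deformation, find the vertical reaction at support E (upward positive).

R_E = 175.9 kip

Take M_E as the redundant. Released structure: two simple spans DE and EF with a hinge at E.
Discontinuity in slope at E on the released structure — sum the simple-span end rotations:
  span DE: triangular load, peak 21.2: w₀L³/(45EI) = 206.8/EI
  span DE: point load 117.25 at a = 2.85: Pab(L + a)/(6LEI) = 363.7/EI
  span EF: point load 47.5 at a = 0.88: Pab(L + b)/(6LEI) = 79.91/EI
  relative rotation θ_0 = (570.6 + 79.91)/EI = 650.5/EI
A unit hogging moment at E produces rotation L₁/(3EI) + L₂/(3EI) = 4.867/EI.
Compatibility: M_E·(L₁+L₂)/(3EI) = θ_0, giving M_E = 133.7 kip·ft (hogging).
Span DE, ΣM about D with M_E applied at E: R_E^{DE}·7.6 = 742.3 + 133.7, so R_E^{DE} = 115.3 kip and R_D = 197.8 − 115.3 = 82.55 kip.
Span EF, ΣM about F: R_E^{EF}·7 = 290.7 + 133.7, so R_E^{EF} = 60.62 kip and R_F = 47.5 − 60.62 = -13.12 kip.
R_E = 115.3 + 60.62 = 175.9 kip.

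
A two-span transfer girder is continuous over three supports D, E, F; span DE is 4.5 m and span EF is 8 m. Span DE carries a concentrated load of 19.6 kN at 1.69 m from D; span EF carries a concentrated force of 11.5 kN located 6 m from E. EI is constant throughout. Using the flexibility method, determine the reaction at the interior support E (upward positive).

Release continuity at E by inserting a hinge; the redundant is the internal moment M_E. The primary structure is two simply-supported spans DE and EF.
End slopes at the hinge E, treating each span as simply supported:
  span DE: point load 19.6 at a = 1.69: Pab(L + a)/(6LEI) = 21.34/EI
  span EF: point load 11.5 at a = 6: Pab(L + b)/(6LEI) = 28.75/EI
  relative rotation θ_0 = (21.34 + 28.75)/EI = 50.09/EI
A unit hogging moment at E produces rotation L₁/(3EI) + L₂/(3EI) = 4.167/EI.
Slope continuity at E: θ_0 = M_E·4.167/EI, so M_E = 50.09/4.167 = 12.02 kN·m (hogging).
Span DE, ΣM about D with M_E applied at E: R_E^{DE}·4.5 = 33.12 + 12.02, so R_E^{DE} = 10.03 kN and R_D = 19.6 − 10.03 = 9.568 kN.
Span EF, ΣM about F: R_E^{EF}·8 = 23 + 12.02, so R_E^{EF} = 4.378 kN and R_F = 11.5 − 4.378 = 7.122 kN.
R_E = 10.03 + 4.378 = 14.41 kN.

R_E = 14.41 kN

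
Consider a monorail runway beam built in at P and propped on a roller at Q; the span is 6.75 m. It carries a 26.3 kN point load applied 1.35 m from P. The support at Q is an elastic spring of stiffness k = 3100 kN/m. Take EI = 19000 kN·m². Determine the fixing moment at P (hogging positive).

M_P = 26.12 kN·m

Remove the prop at Q; the released (primary) structure is a cantilever built in at P.
Primary-structure tip deflection at Q by superposition:
  point load 26.3 at a = 1.35: Pa²(3L − a)/(6EI) = 151/EI
Tip deflection under a unit load at Q: L³/(3EI) = 102.5/EI.
With EI = 19000 kN·m²: δ_0 = 0.007947 m and δ_{QQ} = 0.005396 m/kN.
Compatibility — the spring shortens by R_Q/k under the reaction it provides: δ_0 − R_Q·δ_{QQ} = R_Q/k. With 1/k = 0.000323 m/kN, R_Q = δ_0 / (δ_{QQ} + 1/k) = 0.007947 / (0.005396 + 0.000323) = 1.39 kN.
Moment equilibrium about P: M_P = Σ(load moments about P) − R_Q·L = 35.51 − 1.39×6.75 = 26.12 kN·m.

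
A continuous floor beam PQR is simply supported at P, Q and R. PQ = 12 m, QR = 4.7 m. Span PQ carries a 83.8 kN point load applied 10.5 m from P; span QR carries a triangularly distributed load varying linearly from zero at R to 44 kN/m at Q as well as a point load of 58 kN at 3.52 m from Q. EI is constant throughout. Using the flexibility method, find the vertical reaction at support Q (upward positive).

Take M_Q as the redundant. Released structure: two simple spans PQ and QR with a hinge at Q.
End slopes at the hinge Q, treating each span as simply supported:
  span PQ: point load 83.8 at a = 10.5: Pab(L + a)/(6LEI) = 412.5/EI
  span QR: triangular load, peak 44: w₀L³/(45EI) = 101.5/EI
  span QR: point load 58 at a = 3.52: Pab(L + b)/(6LEI) = 50.23/EI
  relative rotation θ_0 = (412.5 + 151.7)/EI = 564.2/EI
A unit hogging moment at Q produces rotation L₁/(3EI) + L₂/(3EI) = 5.567/EI.
Slope continuity at Q: θ_0 = M_Q·5.567/EI, so M_Q = 564.2/5.567 = 101.4 kN·m (hogging).
Span PQ, ΣM about P with M_Q applied at Q: R_Q^{PQ}·12 = 879.9 + 101.4, so R_Q^{PQ} = 81.77 kN and R_P = 83.8 − 81.77 = 2.029 kN.
Span QR, ΣM about R: R_Q^{QR}·4.7 = 392.4 + 101.4, so R_Q^{QR} = 105.1 kN and R_R = 161.4 − 105.1 = 56.34 kN.
R_Q = 81.77 + 105.1 = 186.8 kN.

R_Q = 186.8 kN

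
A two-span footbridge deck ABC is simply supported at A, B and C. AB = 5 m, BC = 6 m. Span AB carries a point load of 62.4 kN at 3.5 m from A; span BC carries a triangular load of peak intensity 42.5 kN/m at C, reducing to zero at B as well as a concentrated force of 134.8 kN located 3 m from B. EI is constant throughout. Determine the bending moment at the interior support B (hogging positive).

M_B = 156.7 kN·m

Take M_B as the redundant. Released structure: two simple spans AB and BC with a hinge at B.
Rotations at B on the released spans (each span's end-slope, ×1/EI):
  span AB: point load 62.4 at a = 3.5: Pab(L + a)/(6LEI) = 92.82/EI
  span BC: triangular load, peak 42.5: 7w₀L³/(360EI) = 178.5/EI
  span BC: point load 134.8 at a = 3: Pab(L + b)/(6LEI) = 303.3/EI
  relative rotation θ_0 = (92.82 + 481.8)/EI = 574.6/EI
A unit hogging moment at B produces rotation L₁/(3EI) + L₂/(3EI) = 3.667/EI.
Compatibility: M_B·(L₁+L₂)/(3EI) = θ_0, giving M_B = 156.7 kN·m (hogging).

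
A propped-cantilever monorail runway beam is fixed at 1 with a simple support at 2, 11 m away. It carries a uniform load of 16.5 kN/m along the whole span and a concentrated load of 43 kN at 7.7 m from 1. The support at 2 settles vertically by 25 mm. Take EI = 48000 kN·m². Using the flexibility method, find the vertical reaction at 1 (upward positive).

R_1 = 134.9 kN

Choose R_2 as the redundant. The primary structure is the cantilever fixed at 1.
Deflection at 2 on the released cantilever, summing each load's contribution:
  UDL 16.5: wL⁴/(8EI) = 30197/EI
  point load 43 at a = 7.7: Pa²(3L − a)/(6EI) = 10750/EI
  δ_0 = 40947/EI
Tip deflection under a unit load at 2: L³/(3EI) = 443.7/EI.
With EI = 48000 kN·m²: δ_0 = 0.85307 m and δ_{22} = 0.009243 m/kN.
Compatibility — the beam at 2 must follow the support down by 0.025 m: δ_0 − R_2·δ_{22} = 0.025, so R_2 = (0.85307 − 0.025)/0.009243 = 89.59 kN.
Vertical equilibrium: R_1 = ΣP − R_2 = 224.5 − 89.59 = 134.9 kN.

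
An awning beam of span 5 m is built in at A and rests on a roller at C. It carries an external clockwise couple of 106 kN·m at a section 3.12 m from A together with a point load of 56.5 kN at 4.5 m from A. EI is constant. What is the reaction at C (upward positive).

R_C = 75.36 kN

Take the reaction at C as the redundant and release it; the primary structure is a cantilever fixed at A.
Downward deflection at the released point C due to the loads:
  clockwise couple 106 at a = 3.12: M₀a(2L − a)/(2EI) = 1138/EI
  point load 56.5 at a = 4.5: Pa²(3L − a)/(6EI) = 2002/EI
  δ_0 = 3140/EI
Flexibility coefficient — unit upward force at C: δ_{CC} = L³/(3EI) = 41.67/EI.
Compatibility at C: δ_0 − R_C·δ_{CC} = 0, so R_C = 3140/41.67 = 75.36 kN.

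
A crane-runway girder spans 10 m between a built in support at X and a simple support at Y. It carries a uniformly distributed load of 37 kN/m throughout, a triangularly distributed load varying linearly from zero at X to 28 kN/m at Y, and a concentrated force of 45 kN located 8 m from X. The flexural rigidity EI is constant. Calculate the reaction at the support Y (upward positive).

R_Y = 247.4 kN

Remove the prop at Y; the released (primary) structure is a cantilever built in at X.
Primary-structure tip deflection at Y by superposition:
  UDL 37: wL⁴/(8EI) = 46250/EI
  triangular load, peak 28 at the free end: 11w₀L⁴/(120EI) = 25667/EI
  point load 45 at a = 8: Pa²(3L − a)/(6EI) = 10560/EI
  δ_0 = 82477/EI
Flexibility coefficient — unit upward force at Y: δ_{YY} = L³/(3EI) = 333.3/EI.
The prop prevents deflection at Y: R_Y = δ_0/δ_{YY} = 82477/333.3 = 247.4 kN.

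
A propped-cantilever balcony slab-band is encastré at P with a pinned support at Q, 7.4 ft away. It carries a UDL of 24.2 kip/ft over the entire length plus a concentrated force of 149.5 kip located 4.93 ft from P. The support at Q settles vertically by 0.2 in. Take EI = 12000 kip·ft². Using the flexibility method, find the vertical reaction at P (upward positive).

R_P = 185.5 kip

Release the roller at Q. Primary structure: cantilever fixed at P.
Primary-structure tip deflection at Q by superposition:
  UDL 24.2: wL⁴/(8EI) = 9071/EI
  point load 149.5 at a = 4.93: Pa²(3L − a)/(6EI) = 10459/EI
  δ_0 = 19530/EI
Flexibility coefficient — unit upward force at Q: δ_{QQ} = L³/(3EI) = 135.1/EI.
With EI = 12000 kip·ft²: δ_0 = 1.6275 ft and δ_{QQ} = 0.011256 ft/kip.
Compatibility — the beam at Q must follow the support down by 0.01667 ft: δ_0 − R_Q·δ_{QQ} = 0.01667, so R_Q = (1.6275 − 0.01667)/0.011256 = 143.1 kip.
Vertical equilibrium: R_P = ΣP − R_Q = 328.6 − 143.1 = 185.5 kip.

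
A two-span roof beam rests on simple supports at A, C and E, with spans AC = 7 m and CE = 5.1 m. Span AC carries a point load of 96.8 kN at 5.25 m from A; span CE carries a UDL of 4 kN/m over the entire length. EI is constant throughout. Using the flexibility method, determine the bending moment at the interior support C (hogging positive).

M_C = 69.79 kN·m

Take M_C as the redundant. Released structure: two simple spans AC and CE with a hinge at C.
Discontinuity in slope at C on the released structure — sum the simple-span end rotations:
  span AC: point load 96.8 at a = 5.25: Pab(L + a)/(6LEI) = 259.4/EI
  span CE: UDL 4: wL³/(24EI) = 22.11/EI
  relative rotation θ_0 = (259.4 + 22.11)/EI = 281.5/EI
A unit hogging moment at C produces rotation L₁/(3EI) + L₂/(3EI) = 4.033/EI.
Compatibility: M_C·(L₁+L₂)/(3EI) = θ_0, giving M_C = 69.79 kN·m (hogging).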